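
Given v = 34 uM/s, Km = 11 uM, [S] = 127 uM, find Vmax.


Vmax = v * (Km + [S]) / [S]
Vmax = 34 * (11 + 127) / 127
Vmax = 36.9449 uM/s

36.9449 uM/s


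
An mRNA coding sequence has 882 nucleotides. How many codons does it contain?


codons = nucleotides / 3
codons = 882 / 3 = 294

294


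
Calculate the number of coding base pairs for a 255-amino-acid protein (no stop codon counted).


Each amino acid = 1 codon = 3 bp
bp = 255 * 3 = 765 bp

765 bp


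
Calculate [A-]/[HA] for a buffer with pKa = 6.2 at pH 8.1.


[A-]/[HA] = 10^(pH - pKa)
= 10^(8.1 - 6.2)
= 79.4328

79.4328


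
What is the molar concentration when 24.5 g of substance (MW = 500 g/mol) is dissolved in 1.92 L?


C = (mass / MW) / volume
C = (24.5 / 500) / 1.92
C = 0.0255 M

0.0255 M


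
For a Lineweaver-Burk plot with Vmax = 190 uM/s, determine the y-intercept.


y-intercept = 1/Vmax
= 1/190
= 0.0053 s/uM

0.0053 s/uM


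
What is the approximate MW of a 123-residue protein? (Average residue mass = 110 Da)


MW = n_residues * 110 Da
MW = 123 * 110
MW = 13530 Da

13530 Da


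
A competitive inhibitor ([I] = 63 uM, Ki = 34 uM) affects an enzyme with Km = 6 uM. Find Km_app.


Km_app = Km * (1 + [I]/Ki)
Km_app = 6 * (1 + 63/34)
Km_app = 17.1176 uM

17.1176 uM


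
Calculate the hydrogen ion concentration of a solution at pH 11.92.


[H+] = 10^(-pH)
[H+] = 10^(-11.92)
[H+] = 1.202e-12 M

1.202e-12 M


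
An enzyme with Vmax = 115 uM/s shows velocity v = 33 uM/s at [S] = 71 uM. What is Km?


Km = [S] * (Vmax - v) / v
Km = 71 * (115 - 33) / 33
Km = 176.4242 uM

176.4242 uM


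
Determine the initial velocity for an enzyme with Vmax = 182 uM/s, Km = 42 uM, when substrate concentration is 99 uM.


v = Vmax * [S] / (Km + [S])
v = 182 * 99 / (42 + 99)
v = 127.7872 uM/s

127.7872 uM/s


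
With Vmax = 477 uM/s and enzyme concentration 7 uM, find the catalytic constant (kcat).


kcat = Vmax / [E]t
kcat = 477 / 7
kcat = 68.1429 s^-1

68.1429 s^-1


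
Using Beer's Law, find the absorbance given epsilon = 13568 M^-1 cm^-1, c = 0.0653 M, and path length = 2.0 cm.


A = epsilon * c * l
A = 13568 * 0.0653 * 2.0
A = 1771.9808

1771.9808


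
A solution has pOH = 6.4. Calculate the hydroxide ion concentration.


[OH-] = 10^(-pOH)
[OH-] = 10^(-6.4)
[OH-] = 3.981e-07 M

3.981e-07 M


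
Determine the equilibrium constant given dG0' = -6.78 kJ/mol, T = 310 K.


Keq = exp(-dG0 * 1000 / (R * T))
Keq = exp(-(-6.78) * 1000 / (8.314 * 310))
Keq = 13.8824

13.8824


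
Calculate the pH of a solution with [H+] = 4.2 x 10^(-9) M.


pH = -log10([H+])
pH = -log10(4.2 x 10^(-9))
pH = 8.3768

8.3768


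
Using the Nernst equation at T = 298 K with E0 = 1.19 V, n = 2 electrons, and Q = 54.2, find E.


E = E0 - (RT/nF) * ln(Q)
E = 1.19 - (8.314 * 298 / (2 * 96485)) * ln(54.2)
E = 1.1387 V

1.1387 V


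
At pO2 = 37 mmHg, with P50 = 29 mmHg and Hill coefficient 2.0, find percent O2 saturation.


Y = pO2^n / (P50^n + pO2^n)
Y = 37^2.0 / (29^2.0 + 37^2.0)
Y = 61.95%

61.95%


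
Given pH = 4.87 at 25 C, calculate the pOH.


pOH = 14 - pH
pOH = 14 - 4.87
pOH = 9.13

9.13


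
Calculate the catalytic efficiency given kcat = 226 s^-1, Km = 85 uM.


Catalytic efficiency = kcat / Km
= 226 / 85
= 2.6588 uM^-1*s^-1

2.6588 uM^-1*s^-1


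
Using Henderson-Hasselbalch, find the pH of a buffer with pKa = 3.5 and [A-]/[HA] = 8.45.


pH = pKa + log10([A-]/[HA])
pH = 3.5 + log10(8.45)
pH = 4.4269

4.4269


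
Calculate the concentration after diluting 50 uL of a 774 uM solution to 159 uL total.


C2 = C1 * V1 / V2
C2 = 774 * 50 / 159
C2 = 243.3962 uM

243.3962 uM


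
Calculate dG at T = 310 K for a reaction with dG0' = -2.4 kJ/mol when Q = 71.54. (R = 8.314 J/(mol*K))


dG = dG0' + RT * ln(Q) / 1000
dG = -2.4 + 8.314 * 310 * ln(71.54) / 1000
dG = 8.6059 kJ/mol

8.6059 kJ/mol


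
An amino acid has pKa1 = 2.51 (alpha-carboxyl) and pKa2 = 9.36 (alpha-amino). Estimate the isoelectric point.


pI = (pKa1 + pKa2) / 2
pI = (2.51 + 9.36) / 2
pI = 5.935

5.935


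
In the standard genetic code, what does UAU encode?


Standard genetic code lookup.
Codon UAU -> Tyr

Tyr


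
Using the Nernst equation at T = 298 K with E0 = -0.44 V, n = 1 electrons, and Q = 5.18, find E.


E = E0 - (RT/nF) * ln(Q)
E = -0.44 - (8.314 * 298 / (1 * 96485)) * ln(5.18)
E = -0.4822 V

-0.4822 V


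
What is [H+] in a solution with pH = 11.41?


[H+] = 10^(-pH)
[H+] = 10^(-11.41)
[H+] = 3.890e-12 M

3.890e-12 M


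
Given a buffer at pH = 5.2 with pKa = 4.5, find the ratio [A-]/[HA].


[A-]/[HA] = 10^(pH - pKa)
= 10^(5.2 - 4.5)
= 5.0119

5.0119


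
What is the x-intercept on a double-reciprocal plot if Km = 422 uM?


x-intercept = -1/Km
= -1/422
= -0.0024 1/uM

-0.0024 1/uM


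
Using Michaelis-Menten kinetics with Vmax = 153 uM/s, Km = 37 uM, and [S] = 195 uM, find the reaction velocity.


v = Vmax * [S] / (Km + [S])
v = 153 * 195 / (37 + 195)
v = 128.5991 uM/s

128.5991 uM/s


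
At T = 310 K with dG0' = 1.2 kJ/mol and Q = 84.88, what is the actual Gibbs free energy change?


dG = dG0' + RT * ln(Q) / 1000
dG = 1.2 + 8.314 * 310 * ln(84.88) / 1000
dG = 12.6466 kJ/mol

12.6466 kJ/mol


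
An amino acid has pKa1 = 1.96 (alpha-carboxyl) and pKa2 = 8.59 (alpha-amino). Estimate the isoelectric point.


pI = (pKa1 + pKa2) / 2
pI = (1.96 + 8.59) / 2
pI = 5.275

5.275


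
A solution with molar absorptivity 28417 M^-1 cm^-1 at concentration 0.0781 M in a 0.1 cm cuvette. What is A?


A = epsilon * c * l
A = 28417 * 0.0781 * 0.1
A = 221.9368

221.9368


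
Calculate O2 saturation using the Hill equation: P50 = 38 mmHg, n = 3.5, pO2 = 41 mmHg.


Y = pO2^n / (P50^n + pO2^n)
Y = 41^3.5 / (38^3.5 + 41^3.5)
Y = 56.61%

56.61%


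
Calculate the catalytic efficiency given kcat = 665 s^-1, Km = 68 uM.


Catalytic efficiency = kcat / Km
= 665 / 68
= 9.7794 uM^-1*s^-1

9.7794 uM^-1*s^-1


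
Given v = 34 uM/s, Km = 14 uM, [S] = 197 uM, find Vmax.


Vmax = v * (Km + [S]) / [S]
Vmax = 34 * (14 + 197) / 197
Vmax = 36.4162 uM/s

36.4162 uM/s


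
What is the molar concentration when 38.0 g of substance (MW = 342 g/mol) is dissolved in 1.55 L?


C = (mass / MW) / volume
C = (38.0 / 342) / 1.55
C = 0.0717 M

0.0717 M


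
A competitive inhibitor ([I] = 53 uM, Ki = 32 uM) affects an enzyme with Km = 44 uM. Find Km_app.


Km_app = Km * (1 + [I]/Ki)
Km_app = 44 * (1 + 53/32)
Km_app = 116.875 uM

116.875 uM


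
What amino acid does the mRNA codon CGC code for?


Standard genetic code lookup.
Codon CGC -> Arg

Arg


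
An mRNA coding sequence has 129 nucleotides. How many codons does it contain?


codons = nucleotides / 3
codons = 129 / 3 = 43

43


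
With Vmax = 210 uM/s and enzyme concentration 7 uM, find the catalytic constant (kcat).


kcat = Vmax / [E]t
kcat = 210 / 7
kcat = 30.0 s^-1

30.0 s^-1


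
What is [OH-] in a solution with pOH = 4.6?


[OH-] = 10^(-pOH)
[OH-] = 10^(-4.6)
[OH-] = 2.512e-05 M

2.512e-05 M


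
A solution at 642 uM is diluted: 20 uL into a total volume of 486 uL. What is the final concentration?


C2 = C1 * V1 / V2
C2 = 642 * 20 / 486
C2 = 26.4198 uM

26.4198 uM


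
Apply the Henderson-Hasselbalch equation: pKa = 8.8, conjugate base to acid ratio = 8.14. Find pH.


pH = pKa + log10([A-]/[HA])
pH = 8.8 + log10(8.14)
pH = 9.7106

9.7106


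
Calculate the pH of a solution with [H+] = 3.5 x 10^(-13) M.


pH = -log10([H+])
pH = -log10(3.5 x 10^(-13))
pH = 12.4559

12.4559


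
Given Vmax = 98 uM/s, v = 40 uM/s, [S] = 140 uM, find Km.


Km = [S] * (Vmax - v) / v
Km = 140 * (98 - 40) / 40
Km = 203.0 uM

203.0 uM


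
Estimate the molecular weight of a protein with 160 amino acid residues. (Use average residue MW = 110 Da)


MW = n_residues * 110 Da
MW = 160 * 110
MW = 17600 Da

17600 Da


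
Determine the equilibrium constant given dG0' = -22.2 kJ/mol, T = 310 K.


Keq = exp(-dG0 * 1000 / (R * T))
Keq = exp(-(-22.2) * 1000 / (8.314 * 310))
Keq = 5505.6592

5505.6592


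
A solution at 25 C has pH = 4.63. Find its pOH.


pOH = 14 - pH
pOH = 14 - 4.63
pOH = 9.37

9.37


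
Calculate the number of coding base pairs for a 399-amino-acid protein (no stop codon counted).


Each amino acid = 1 codon = 3 bp
bp = 399 * 3 = 1197 bp

1197 bp


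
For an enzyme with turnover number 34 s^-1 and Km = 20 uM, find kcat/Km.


Catalytic efficiency = kcat / Km
= 34 / 20
= 1.7 uM^-1*s^-1

1.7 uM^-1*s^-1


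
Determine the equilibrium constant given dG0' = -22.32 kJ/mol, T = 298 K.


Keq = exp(-dG0 * 1000 / (R * T))
Keq = exp(-(-22.32) * 1000 / (8.314 * 298))
Keq = 8174.8686

8174.8686


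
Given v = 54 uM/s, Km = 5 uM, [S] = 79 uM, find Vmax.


Vmax = v * (Km + [S]) / [S]
Vmax = 54 * (5 + 79) / 79
Vmax = 57.4177 uM/s

57.4177 uM/s


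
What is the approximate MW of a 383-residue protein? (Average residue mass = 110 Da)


MW = n_residues * 110 Da
MW = 383 * 110
MW = 42130 Da

42130 Da


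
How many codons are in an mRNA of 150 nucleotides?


codons = nucleotides / 3
codons = 150 / 3 = 50

50


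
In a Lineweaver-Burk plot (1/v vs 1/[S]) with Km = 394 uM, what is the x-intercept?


x-intercept = -1/Km
= -1/394
= -0.0025 1/uM

-0.0025 1/uM


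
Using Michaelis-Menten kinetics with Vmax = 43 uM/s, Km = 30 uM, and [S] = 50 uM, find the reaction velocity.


v = Vmax * [S] / (Km + [S])
v = 43 * 50 / (30 + 50)
v = 26.875 uM/s

26.875 uM/s


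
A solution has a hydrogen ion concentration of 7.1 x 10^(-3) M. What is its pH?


pH = -log10([H+])
pH = -log10(7.1 x 10^(-3))
pH = 2.1487

2.1487


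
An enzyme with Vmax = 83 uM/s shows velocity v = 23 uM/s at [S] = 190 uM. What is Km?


Km = [S] * (Vmax - v) / v
Km = 190 * (83 - 23) / 23
Km = 495.6522 uM

495.6522 uM


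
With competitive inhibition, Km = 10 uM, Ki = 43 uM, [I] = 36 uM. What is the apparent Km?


Km_app = Km * (1 + [I]/Ki)
Km_app = 10 * (1 + 36/43)
Km_app = 18.3721 uM

18.3721 uM


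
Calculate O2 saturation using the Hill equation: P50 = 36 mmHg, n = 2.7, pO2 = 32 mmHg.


Y = pO2^n / (P50^n + pO2^n)
Y = 32^2.7 / (36^2.7 + 32^2.7)
Y = 42.12%

42.12%


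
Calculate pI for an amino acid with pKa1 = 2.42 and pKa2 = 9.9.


pI = (pKa1 + pKa2) / 2
pI = (2.42 + 9.9) / 2
pI = 6.16

6.16


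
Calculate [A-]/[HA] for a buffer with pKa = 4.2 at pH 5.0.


[A-]/[HA] = 10^(pH - pKa)
= 10^(5.0 - 4.2)
= 6.3096

6.3096


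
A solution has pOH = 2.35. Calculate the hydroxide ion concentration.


[OH-] = 10^(-pOH)
[OH-] = 10^(-2.35)
[OH-] = 0.0045 M

0.0045 M


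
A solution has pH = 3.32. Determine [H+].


[H+] = 10^(-pH)
[H+] = 10^(-3.32)
[H+] = 4.786e-04 M

4.786e-04 M


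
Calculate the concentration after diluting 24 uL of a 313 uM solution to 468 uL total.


C2 = C1 * V1 / V2
C2 = 313 * 24 / 468
C2 = 16.0513 uM

16.0513 uM


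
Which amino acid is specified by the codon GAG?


Standard genetic code lookup.
Codon GAG -> Glu

Glu


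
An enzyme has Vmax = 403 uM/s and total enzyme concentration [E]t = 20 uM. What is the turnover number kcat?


kcat = Vmax / [E]t
kcat = 403 / 20
kcat = 20.15 s^-1

20.15 s^-1


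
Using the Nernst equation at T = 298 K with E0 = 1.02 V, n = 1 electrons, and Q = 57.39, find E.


E = E0 - (RT/nF) * ln(Q)
E = 1.02 - (8.314 * 298 / (1 * 96485)) * ln(57.39)
E = 0.916 V

0.916 V


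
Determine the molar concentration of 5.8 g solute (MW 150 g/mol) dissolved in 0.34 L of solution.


C = (mass / MW) / volume
C = (5.8 / 150) / 0.34
C = 0.1137 M

0.1137 M


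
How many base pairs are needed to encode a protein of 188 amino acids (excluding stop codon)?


Each amino acid = 1 codon = 3 bp
bp = 188 * 3 = 564 bp

564 bp


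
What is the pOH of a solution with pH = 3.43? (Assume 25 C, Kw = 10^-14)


pOH = 14 - pH
pOH = 14 - 3.43
pOH = 10.57

10.57


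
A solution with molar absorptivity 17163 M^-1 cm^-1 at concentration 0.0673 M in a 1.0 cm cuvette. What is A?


A = epsilon * c * l
A = 17163 * 0.0673 * 1.0
A = 1155.0699

1155.0699


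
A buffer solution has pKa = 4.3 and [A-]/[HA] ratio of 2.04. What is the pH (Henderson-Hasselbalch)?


pH = pKa + log10([A-]/[HA])
pH = 4.3 + log10(2.04)
pH = 4.6096

4.6096


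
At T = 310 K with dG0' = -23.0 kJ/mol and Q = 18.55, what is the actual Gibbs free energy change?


dG = dG0' + RT * ln(Q) / 1000
dG = -23.0 + 8.314 * 310 * ln(18.55) / 1000
dG = -15.473 kJ/mol

-15.473 kJ/mol


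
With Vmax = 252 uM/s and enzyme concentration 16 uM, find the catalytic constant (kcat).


kcat = Vmax / [E]t
kcat = 252 / 16
kcat = 15.75 s^-1

15.75 s^-1


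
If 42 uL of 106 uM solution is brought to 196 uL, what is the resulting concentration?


C2 = C1 * V1 / V2
C2 = 106 * 42 / 196
C2 = 22.7143 uM

22.7143 uM


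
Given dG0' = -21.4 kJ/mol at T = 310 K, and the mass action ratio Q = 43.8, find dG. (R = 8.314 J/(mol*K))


dG = dG0' + RT * ln(Q) / 1000
dG = -21.4 + 8.314 * 310 * ln(43.8) / 1000
dG = -11.6586 kJ/mol

-11.6586 kJ/mol


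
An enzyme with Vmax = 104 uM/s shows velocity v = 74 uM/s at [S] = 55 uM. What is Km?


Km = [S] * (Vmax - v) / v
Km = 55 * (104 - 74) / 74
Km = 22.2973 uM

22.2973 uM


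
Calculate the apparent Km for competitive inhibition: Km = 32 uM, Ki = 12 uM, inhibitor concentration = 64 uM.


Km_app = Km * (1 + [I]/Ki)
Km_app = 32 * (1 + 64/12)
Km_app = 202.6667 uM

202.6667 uM


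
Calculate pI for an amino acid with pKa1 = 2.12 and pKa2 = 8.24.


pI = (pKa1 + pKa2) / 2
pI = (2.12 + 8.24) / 2
pI = 5.18

5.18


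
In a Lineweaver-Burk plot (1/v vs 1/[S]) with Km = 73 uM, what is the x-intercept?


x-intercept = -1/Km
= -1/73
= -0.0137 1/uM

-0.0137 1/uM


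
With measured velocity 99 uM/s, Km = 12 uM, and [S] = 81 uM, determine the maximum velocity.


Vmax = v * (Km + [S]) / [S]
Vmax = 99 * (12 + 81) / 81
Vmax = 113.6667 uM/s

113.6667 uM/s


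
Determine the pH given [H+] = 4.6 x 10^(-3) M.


pH = -log10([H+])
pH = -log10(4.6 x 10^(-3))
pH = 2.3372

2.3372


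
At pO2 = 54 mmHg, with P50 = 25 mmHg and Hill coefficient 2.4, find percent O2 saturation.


Y = pO2^n / (P50^n + pO2^n)
Y = 54^2.4 / (25^2.4 + 54^2.4)
Y = 86.39%

86.39%


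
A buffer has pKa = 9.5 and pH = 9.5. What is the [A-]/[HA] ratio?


[A-]/[HA] = 10^(pH - pKa)
= 10^(9.5 - 9.5)
= 1.0

1.0


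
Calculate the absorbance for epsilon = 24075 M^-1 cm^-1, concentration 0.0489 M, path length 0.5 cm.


A = epsilon * c * l
A = 24075 * 0.0489 * 0.5
A = 588.6337

588.6337


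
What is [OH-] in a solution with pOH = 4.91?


[OH-] = 10^(-pOH)
[OH-] = 10^(-4.91)
[OH-] = 1.230e-05 M

1.230e-05 M


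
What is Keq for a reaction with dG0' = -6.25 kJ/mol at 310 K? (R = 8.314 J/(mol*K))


Keq = exp(-dG0 * 1000 / (R * T))
Keq = exp(-(-6.25) * 1000 / (8.314 * 310))
Keq = 11.302

11.302


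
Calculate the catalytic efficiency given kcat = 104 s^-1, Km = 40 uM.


Catalytic efficiency = kcat / Km
= 104 / 40
= 2.6 uM^-1*s^-1

2.6 uM^-1*s^-1


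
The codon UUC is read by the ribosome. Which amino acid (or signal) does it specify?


Standard genetic code lookup.
Codon UUC -> Phe

Phe


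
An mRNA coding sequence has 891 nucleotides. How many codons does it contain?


codons = nucleotides / 3
codons = 891 / 3 = 297

297


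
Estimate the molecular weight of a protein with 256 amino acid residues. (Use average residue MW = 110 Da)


MW = n_residues * 110 Da
MW = 256 * 110
MW = 28160 Da

28160 Da


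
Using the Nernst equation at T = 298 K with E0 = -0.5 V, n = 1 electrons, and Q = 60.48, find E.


E = E0 - (RT/nF) * ln(Q)
E = -0.5 - (8.314 * 298 / (1 * 96485)) * ln(60.48)
E = -0.6053 V

-0.6053 V


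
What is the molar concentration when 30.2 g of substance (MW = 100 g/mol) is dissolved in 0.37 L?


C = (mass / MW) / volume
C = (30.2 / 100) / 0.37
C = 0.8162 M

0.8162 M


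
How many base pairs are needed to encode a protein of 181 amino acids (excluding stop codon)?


Each amino acid = 1 codon = 3 bp
bp = 181 * 3 = 543 bp

543 bp


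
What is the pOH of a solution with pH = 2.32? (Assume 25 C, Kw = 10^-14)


pOH = 14 - pH
pOH = 14 - 2.32
pOH = 11.68

11.68


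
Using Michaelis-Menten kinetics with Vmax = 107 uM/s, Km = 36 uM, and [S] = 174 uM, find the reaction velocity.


v = Vmax * [S] / (Km + [S])
v = 107 * 174 / (36 + 174)
v = 88.6571 uM/s

88.6571 uM/s


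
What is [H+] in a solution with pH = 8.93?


[H+] = 10^(-pH)
[H+] = 10^(-8.93)
[H+] = 1.175e-09 M

1.175e-09 M


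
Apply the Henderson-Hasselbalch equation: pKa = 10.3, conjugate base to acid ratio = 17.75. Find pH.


pH = pKa + log10([A-]/[HA])
pH = 10.3 + log10(17.75)
pH = 11.5492

11.5492


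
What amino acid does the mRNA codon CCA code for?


Standard genetic code lookup.
Codon CCA -> Pro

Pro


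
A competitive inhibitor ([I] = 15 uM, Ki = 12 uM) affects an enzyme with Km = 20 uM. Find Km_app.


Km_app = Km * (1 + [I]/Ki)
Km_app = 20 * (1 + 15/12)
Km_app = 45.0 uM

45.0 uM


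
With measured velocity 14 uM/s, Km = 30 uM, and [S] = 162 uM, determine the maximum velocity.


Vmax = v * (Km + [S]) / [S]
Vmax = 14 * (30 + 162) / 162
Vmax = 16.5926 uM/s

16.5926 uM/s


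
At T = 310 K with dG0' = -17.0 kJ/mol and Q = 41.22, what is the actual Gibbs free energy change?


dG = dG0' + RT * ln(Q) / 1000
dG = -17.0 + 8.314 * 310 * ln(41.22) / 1000
dG = -7.4151 kJ/mol

-7.4151 kJ/mol


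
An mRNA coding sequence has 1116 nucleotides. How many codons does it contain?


codons = nucleotides / 3
codons = 1116 / 3 = 372

372


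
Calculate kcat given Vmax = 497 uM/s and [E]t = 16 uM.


kcat = Vmax / [E]t
kcat = 497 / 16
kcat = 31.0625 s^-1

31.0625 s^-1


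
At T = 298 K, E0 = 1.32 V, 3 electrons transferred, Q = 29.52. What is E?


E = E0 - (RT/nF) * ln(Q)
E = 1.32 - (8.314 * 298 / (3 * 96485)) * ln(29.52)
E = 1.291 V

1.291 V


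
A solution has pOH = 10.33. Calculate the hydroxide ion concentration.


[OH-] = 10^(-pOH)
[OH-] = 10^(-10.33)
[OH-] = 4.677e-11 M

4.677e-11 M


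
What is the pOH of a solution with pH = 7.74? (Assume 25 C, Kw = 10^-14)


pOH = 14 - pH
pOH = 14 - 7.74
pOH = 6.26

6.26


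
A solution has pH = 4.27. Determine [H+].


[H+] = 10^(-pH)
[H+] = 10^(-4.27)
[H+] = 5.370e-05 M

5.370e-05 M


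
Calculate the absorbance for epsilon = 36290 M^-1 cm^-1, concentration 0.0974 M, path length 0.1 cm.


A = epsilon * c * l
A = 36290 * 0.0974 * 0.1
A = 353.4646

353.4646


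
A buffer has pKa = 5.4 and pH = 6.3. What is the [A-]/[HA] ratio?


[A-]/[HA] = 10^(pH - pKa)
= 10^(6.3 - 5.4)
= 7.9433

7.9433


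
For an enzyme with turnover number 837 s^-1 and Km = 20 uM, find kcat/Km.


Catalytic efficiency = kcat / Km
= 837 / 20
= 41.85 uM^-1*s^-1

41.85 uM^-1*s^-1


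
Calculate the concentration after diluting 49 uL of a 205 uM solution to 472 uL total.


C2 = C1 * V1 / V2
C2 = 205 * 49 / 472
C2 = 21.2818 uM

21.2818 uM


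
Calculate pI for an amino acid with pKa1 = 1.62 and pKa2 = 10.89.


pI = (pKa1 + pKa2) / 2
pI = (1.62 + 10.89) / 2
pI = 6.255

6.255


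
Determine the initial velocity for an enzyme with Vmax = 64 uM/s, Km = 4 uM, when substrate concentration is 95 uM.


v = Vmax * [S] / (Km + [S])
v = 64 * 95 / (4 + 95)
v = 61.4141 uM/s

61.4141 uM/s


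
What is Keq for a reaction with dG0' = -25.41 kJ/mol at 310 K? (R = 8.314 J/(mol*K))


Keq = exp(-dG0 * 1000 / (R * T))
Keq = exp(-(-25.41) * 1000 / (8.314 * 310))
Keq = 19129.7868

19129.7868


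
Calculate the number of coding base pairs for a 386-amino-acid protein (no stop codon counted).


Each amino acid = 1 codon = 3 bp
bp = 386 * 3 = 1158 bp

1158 bp


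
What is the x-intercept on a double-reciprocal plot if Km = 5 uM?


x-intercept = -1/Km
= -1/5
= -0.2 1/uM

-0.2 1/uM


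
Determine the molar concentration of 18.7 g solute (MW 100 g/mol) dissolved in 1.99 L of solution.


C = (mass / MW) / volume
C = (18.7 / 100) / 1.99
C = 0.094 M

0.094 M


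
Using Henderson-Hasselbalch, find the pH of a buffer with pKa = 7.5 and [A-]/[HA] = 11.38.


pH = pKa + log10([A-]/[HA])
pH = 7.5 + log10(11.38)
pH = 8.5561

8.5561


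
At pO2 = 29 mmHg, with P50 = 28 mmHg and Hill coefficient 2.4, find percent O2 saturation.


Y = pO2^n / (P50^n + pO2^n)
Y = 29^2.4 / (28^2.4 + 29^2.4)
Y = 52.1%

52.1%


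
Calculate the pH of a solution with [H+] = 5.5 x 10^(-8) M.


pH = -log10([H+])
pH = -log10(5.5 x 10^(-8))
pH = 7.2596

7.2596


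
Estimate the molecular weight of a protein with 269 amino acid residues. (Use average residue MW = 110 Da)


MW = n_residues * 110 Da
MW = 269 * 110
MW = 29590 Da

29590 Da


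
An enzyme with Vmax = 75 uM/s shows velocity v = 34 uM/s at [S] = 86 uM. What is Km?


Km = [S] * (Vmax - v) / v
Km = 86 * (75 - 34) / 34
Km = 103.7059 uM

103.7059 uM


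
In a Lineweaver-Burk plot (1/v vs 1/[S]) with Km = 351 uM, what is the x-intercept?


x-intercept = -1/Km
= -1/351
= -0.0028 1/uM

-0.0028 1/uM


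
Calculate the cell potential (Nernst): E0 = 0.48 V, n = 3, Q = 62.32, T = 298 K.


E = E0 - (RT/nF) * ln(Q)
E = 0.48 - (8.314 * 298 / (3 * 96485)) * ln(62.32)
E = 0.4446 V

0.4446 V


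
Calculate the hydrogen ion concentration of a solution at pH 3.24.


[H+] = 10^(-pH)
[H+] = 10^(-3.24)
[H+] = 5.754e-04 M

5.754e-04 M


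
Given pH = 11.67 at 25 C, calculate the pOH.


pOH = 14 - pH
pOH = 14 - 11.67
pOH = 2.33

2.33


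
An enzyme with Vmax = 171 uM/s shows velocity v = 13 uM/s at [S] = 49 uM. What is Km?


Km = [S] * (Vmax - v) / v
Km = 49 * (171 - 13) / 13
Km = 595.5385 uM

595.5385 uM


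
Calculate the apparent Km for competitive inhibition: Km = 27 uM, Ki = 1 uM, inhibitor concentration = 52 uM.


Km_app = Km * (1 + [I]/Ki)
Km_app = 27 * (1 + 52/1)
Km_app = 1431.0 uM

1431.0 uM


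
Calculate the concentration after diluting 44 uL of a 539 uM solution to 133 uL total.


C2 = C1 * V1 / V2
C2 = 539 * 44 / 133
C2 = 178.3158 uM

178.3158 uM


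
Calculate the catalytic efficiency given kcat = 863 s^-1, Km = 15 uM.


Catalytic efficiency = kcat / Km
= 863 / 15
= 57.5333 uM^-1*s^-1

57.5333 uM^-1*s^-1


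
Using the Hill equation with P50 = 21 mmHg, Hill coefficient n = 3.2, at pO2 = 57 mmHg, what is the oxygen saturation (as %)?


Y = pO2^n / (P50^n + pO2^n)
Y = 57^3.2 / (21^3.2 + 57^3.2)
Y = 96.07%

96.07%


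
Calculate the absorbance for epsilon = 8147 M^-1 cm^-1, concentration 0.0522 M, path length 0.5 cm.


A = epsilon * c * l
A = 8147 * 0.0522 * 0.5
A = 212.6367

212.6367


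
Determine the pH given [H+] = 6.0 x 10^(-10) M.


pH = -log10([H+])
pH = -log10(6.0 x 10^(-10))
pH = 9.2218

9.2218


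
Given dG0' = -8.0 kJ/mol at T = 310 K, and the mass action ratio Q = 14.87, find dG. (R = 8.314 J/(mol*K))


dG = dG0' + RT * ln(Q) / 1000
dG = -8.0 + 8.314 * 310 * ln(14.87) / 1000
dG = -1.0429 kJ/mol

-1.0429 kJ/mol


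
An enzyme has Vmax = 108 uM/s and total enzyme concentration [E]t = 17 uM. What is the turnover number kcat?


kcat = Vmax / [E]t
kcat = 108 / 17
kcat = 6.3529 s^-1

6.3529 s^-1


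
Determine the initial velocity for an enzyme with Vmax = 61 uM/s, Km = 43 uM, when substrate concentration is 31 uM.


v = Vmax * [S] / (Km + [S])
v = 61 * 31 / (43 + 31)
v = 25.5541 uM/s

25.5541 uM/s


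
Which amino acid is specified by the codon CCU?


Standard genetic code lookup.
Codon CCU -> Pro

Pro


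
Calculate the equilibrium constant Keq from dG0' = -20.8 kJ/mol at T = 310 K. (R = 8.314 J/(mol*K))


Keq = exp(-dG0 * 1000 / (R * T))
Keq = exp(-(-20.8) * 1000 / (8.314 * 310))
Keq = 3198.1765

3198.1765


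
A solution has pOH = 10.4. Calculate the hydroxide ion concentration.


[OH-] = 10^(-pOH)
[OH-] = 10^(-10.4)
[OH-] = 3.981e-11 M

3.981e-11 M


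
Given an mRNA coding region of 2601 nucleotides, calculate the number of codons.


codons = nucleotides / 3
codons = 2601 / 3 = 867

867


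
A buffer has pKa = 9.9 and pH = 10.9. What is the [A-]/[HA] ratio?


[A-]/[HA] = 10^(pH - pKa)
= 10^(10.9 - 9.9)
= 10.0

10.0


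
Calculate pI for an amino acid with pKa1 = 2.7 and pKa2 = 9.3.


pI = (pKa1 + pKa2) / 2
pI = (2.7 + 9.3) / 2
pI = 6.0

6.0


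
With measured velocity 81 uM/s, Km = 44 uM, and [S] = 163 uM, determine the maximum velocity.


Vmax = v * (Km + [S]) / [S]
Vmax = 81 * (44 + 163) / 163
Vmax = 102.865 uM/s

102.865 uM/s


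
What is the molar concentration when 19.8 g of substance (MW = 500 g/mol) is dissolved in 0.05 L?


C = (mass / MW) / volume
C = (19.8 / 500) / 0.05
C = 0.792 M

0.792 M


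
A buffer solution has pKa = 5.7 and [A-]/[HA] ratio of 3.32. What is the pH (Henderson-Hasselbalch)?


pH = pKa + log10([A-]/[HA])
pH = 5.7 + log10(3.32)
pH = 6.2211

6.2211


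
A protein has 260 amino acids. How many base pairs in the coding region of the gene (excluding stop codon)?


Each amino acid = 1 codon = 3 bp
bp = 260 * 3 = 780 bp

780 bp


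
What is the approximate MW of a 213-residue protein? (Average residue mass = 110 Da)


MW = n_residues * 110 Da
MW = 213 * 110
MW = 23430 Da

23430 Da


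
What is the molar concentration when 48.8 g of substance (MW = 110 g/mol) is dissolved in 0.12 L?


C = (mass / MW) / volume
C = (48.8 / 110) / 0.12
C = 3.697 M

3.697 M


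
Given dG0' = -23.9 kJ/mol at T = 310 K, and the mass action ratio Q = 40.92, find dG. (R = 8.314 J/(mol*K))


dG = dG0' + RT * ln(Q) / 1000
dG = -23.9 + 8.314 * 310 * ln(40.92) / 1000
dG = -14.3339 kJ/mol

-14.3339 kJ/mol


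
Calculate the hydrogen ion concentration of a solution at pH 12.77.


[H+] = 10^(-pH)
[H+] = 10^(-12.77)
[H+] = 1.698e-13 M

1.698e-13 M


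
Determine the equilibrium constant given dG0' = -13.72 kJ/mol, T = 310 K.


Keq = exp(-dG0 * 1000 / (R * T))
Keq = exp(-(-13.72) * 1000 / (8.314 * 310))
Keq = 205.0631

205.0631


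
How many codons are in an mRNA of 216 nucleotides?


codons = nucleotides / 3
codons = 216 / 3 = 72

72


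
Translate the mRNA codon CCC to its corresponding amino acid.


Standard genetic code lookup.
Codon CCC -> Pro

Pro


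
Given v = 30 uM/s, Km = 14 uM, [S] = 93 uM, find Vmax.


Vmax = v * (Km + [S]) / [S]
Vmax = 30 * (14 + 93) / 93
Vmax = 34.5161 uM/s

34.5161 uM/s


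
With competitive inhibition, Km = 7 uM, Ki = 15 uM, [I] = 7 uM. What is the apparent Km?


Km_app = Km * (1 + [I]/Ki)
Km_app = 7 * (1 + 7/15)
Km_app = 10.2667 uM

10.2667 uM


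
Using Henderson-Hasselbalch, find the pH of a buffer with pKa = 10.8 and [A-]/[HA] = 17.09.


pH = pKa + log10([A-]/[HA])
pH = 10.8 + log10(17.09)
pH = 12.0327

12.0327


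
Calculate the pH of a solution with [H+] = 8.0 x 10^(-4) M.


pH = -log10([H+])
pH = -log10(8.0 x 10^(-4))
pH = 3.0969

3.0969


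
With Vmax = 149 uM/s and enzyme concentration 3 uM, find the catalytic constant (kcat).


kcat = Vmax / [E]t
kcat = 149 / 3
kcat = 49.6667 s^-1

49.6667 s^-1


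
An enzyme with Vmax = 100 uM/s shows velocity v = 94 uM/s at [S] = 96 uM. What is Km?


Km = [S] * (Vmax - v) / v
Km = 96 * (100 - 94) / 94
Km = 6.1277 uM

6.1277 uM


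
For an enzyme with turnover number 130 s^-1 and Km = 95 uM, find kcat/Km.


Catalytic efficiency = kcat / Km
= 130 / 95
= 1.3684 uM^-1*s^-1

1.3684 uM^-1*s^-1


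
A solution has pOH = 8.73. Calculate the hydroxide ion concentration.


[OH-] = 10^(-pOH)
[OH-] = 10^(-8.73)
[OH-] = 1.862e-09 M

1.862e-09 M


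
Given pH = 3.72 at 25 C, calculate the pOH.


pOH = 14 - pH
pOH = 14 - 3.72
pOH = 10.28

10.28


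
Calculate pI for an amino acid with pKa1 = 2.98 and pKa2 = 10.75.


pI = (pKa1 + pKa2) / 2
pI = (2.98 + 10.75) / 2
pI = 6.865

6.865


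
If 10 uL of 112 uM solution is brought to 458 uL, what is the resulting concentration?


C2 = C1 * V1 / V2
C2 = 112 * 10 / 458
C2 = 2.4454 uM

2.4454 uM


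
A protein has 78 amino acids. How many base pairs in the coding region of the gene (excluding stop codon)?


Each amino acid = 1 codon = 3 bp
bp = 78 * 3 = 234 bp

234 bp


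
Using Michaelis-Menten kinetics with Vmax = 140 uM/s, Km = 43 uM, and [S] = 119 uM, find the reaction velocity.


v = Vmax * [S] / (Km + [S])
v = 140 * 119 / (43 + 119)
v = 102.8395 uM/s

102.8395 uM/s


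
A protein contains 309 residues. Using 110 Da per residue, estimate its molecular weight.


MW = n_residues * 110 Da
MW = 309 * 110
MW = 33990 Da

33990 Da


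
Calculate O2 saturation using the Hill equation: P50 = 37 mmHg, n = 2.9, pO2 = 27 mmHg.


Y = pO2^n / (P50^n + pO2^n)
Y = 27^2.9 / (37^2.9 + 27^2.9)
Y = 28.62%

28.62%


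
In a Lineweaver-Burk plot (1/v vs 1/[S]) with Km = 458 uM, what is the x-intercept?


x-intercept = -1/Km
= -1/458
= -0.0022 1/uM

-0.0022 1/uM


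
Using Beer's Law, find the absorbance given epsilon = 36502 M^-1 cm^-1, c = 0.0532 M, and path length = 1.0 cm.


A = epsilon * c * l
A = 36502 * 0.0532 * 1.0
A = 1941.9064

1941.9064


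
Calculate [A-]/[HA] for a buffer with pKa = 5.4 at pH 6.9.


[A-]/[HA] = 10^(pH - pKa)
= 10^(6.9 - 5.4)
= 31.6228

31.6228


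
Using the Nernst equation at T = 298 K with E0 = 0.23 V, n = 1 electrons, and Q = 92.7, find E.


E = E0 - (RT/nF) * ln(Q)
E = 0.23 - (8.314 * 298 / (1 * 96485)) * ln(92.7)
E = 0.1137 V

0.1137 V


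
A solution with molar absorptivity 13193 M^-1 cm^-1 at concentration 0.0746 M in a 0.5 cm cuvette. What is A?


A = epsilon * c * l
A = 13193 * 0.0746 * 0.5
A = 492.0989

492.0989


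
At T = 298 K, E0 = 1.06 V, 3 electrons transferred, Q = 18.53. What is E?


E = E0 - (RT/nF) * ln(Q)
E = 1.06 - (8.314 * 298 / (3 * 96485)) * ln(18.53)
E = 1.035 V

1.035 V


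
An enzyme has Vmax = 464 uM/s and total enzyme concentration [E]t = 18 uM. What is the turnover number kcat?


kcat = Vmax / [E]t
kcat = 464 / 18
kcat = 25.7778 s^-1

25.7778 s^-1


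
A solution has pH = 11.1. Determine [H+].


[H+] = 10^(-pH)
[H+] = 10^(-11.1)
[H+] = 7.943e-12 M

7.943e-12 M


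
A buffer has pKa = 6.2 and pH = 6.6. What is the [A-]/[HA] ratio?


[A-]/[HA] = 10^(pH - pKa)
= 10^(6.6 - 6.2)
= 2.5119

2.5119


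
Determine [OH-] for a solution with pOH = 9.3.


[OH-] = 10^(-pOH)
[OH-] = 10^(-9.3)
[OH-] = 5.012e-10 M

5.012e-10 M


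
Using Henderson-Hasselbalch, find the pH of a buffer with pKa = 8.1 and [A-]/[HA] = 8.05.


pH = pKa + log10([A-]/[HA])
pH = 8.1 + log10(8.05)
pH = 9.0058

9.0058


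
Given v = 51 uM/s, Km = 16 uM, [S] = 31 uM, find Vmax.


Vmax = v * (Km + [S]) / [S]
Vmax = 51 * (16 + 31) / 31
Vmax = 77.3226 uM/s

77.3226 uM/s


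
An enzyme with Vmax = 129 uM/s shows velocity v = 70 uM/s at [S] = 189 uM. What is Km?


Km = [S] * (Vmax - v) / v
Km = 189 * (129 - 70) / 70
Km = 159.3 uM

159.3 uM


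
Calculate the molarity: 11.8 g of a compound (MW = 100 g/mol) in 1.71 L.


C = (mass / MW) / volume
C = (11.8 / 100) / 1.71
C = 0.069 M

0.069 M


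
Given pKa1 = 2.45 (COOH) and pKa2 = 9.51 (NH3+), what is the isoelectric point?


pI = (pKa1 + pKa2) / 2
pI = (2.45 + 9.51) / 2
pI = 5.98

5.98


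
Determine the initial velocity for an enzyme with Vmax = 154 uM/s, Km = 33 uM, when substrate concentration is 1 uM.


v = Vmax * [S] / (Km + [S])
v = 154 * 1 / (33 + 1)
v = 4.5294 uM/s

4.5294 uM/s


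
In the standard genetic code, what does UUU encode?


Standard genetic code lookup.
Codon UUU -> Phe

Phe


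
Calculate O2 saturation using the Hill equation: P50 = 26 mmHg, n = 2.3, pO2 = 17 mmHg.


Y = pO2^n / (P50^n + pO2^n)
Y = 17^2.3 / (26^2.3 + 17^2.3)
Y = 27.34%

27.34%


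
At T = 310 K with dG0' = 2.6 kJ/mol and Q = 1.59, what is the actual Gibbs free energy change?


dG = dG0' + RT * ln(Q) / 1000
dG = 2.6 + 8.314 * 310 * ln(1.59) / 1000
dG = 3.7952 kJ/mol

3.7952 kJ/mol


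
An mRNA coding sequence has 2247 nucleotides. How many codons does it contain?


codons = nucleotides / 3
codons = 2247 / 3 = 749

749


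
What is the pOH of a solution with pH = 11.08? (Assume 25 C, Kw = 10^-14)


pOH = 14 - pH
pOH = 14 - 11.08
pOH = 2.92

2.92


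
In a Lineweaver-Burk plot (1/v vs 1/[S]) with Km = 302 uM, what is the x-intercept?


x-intercept = -1/Km
= -1/302
= -0.0033 1/uM

-0.0033 1/uM


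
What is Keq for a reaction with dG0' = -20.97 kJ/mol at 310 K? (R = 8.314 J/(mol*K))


Keq = exp(-dG0 * 1000 / (R * T))
Keq = exp(-(-20.97) * 1000 / (8.314 * 310))
Keq = 3416.2391

3416.2391


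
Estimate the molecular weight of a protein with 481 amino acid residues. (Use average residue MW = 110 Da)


MW = n_residues * 110 Da
MW = 481 * 110
MW = 52910 Da

52910 Da


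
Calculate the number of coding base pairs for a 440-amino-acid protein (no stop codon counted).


Each amino acid = 1 codon = 3 bp
bp = 440 * 3 = 1320 bp

1320 bp


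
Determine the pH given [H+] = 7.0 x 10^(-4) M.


pH = -log10([H+])
pH = -log10(7.0 x 10^(-4))
pH = 3.1549

3.1549


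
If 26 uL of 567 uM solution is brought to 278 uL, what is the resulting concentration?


C2 = C1 * V1 / V2
C2 = 567 * 26 / 278
C2 = 53.0288 uM

53.0288 uM


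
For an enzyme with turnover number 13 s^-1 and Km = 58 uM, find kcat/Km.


Catalytic efficiency = kcat / Km
= 13 / 58
= 0.2241 uM^-1*s^-1

0.2241 uM^-1*s^-1


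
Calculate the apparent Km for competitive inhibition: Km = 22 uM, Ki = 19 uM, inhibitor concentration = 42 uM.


Km_app = Km * (1 + [I]/Ki)
Km_app = 22 * (1 + 42/19)
Km_app = 70.6316 uM

70.6316 uM


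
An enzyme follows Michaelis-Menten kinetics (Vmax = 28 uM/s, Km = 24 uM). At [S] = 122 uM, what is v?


v = Vmax * [S] / (Km + [S])
v = 28 * 122 / (24 + 122)
v = 23.3973 uM/s

23.3973 uM/s


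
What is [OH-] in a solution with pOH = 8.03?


[OH-] = 10^(-pOH)
[OH-] = 10^(-8.03)
[OH-] = 9.333e-09 M

9.333e-09 M


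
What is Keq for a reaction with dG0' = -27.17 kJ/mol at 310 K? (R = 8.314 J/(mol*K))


Keq = exp(-dG0 * 1000 / (R * T))
Keq = exp(-(-27.17) * 1000 / (8.314 * 310))
Keq = 37868.5605

37868.5605


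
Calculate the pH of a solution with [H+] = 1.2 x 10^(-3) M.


pH = -log10([H+])
pH = -log10(1.2 x 10^(-3))
pH = 2.9208

2.9208


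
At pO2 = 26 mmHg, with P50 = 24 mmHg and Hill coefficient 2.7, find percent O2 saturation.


Y = pO2^n / (P50^n + pO2^n)
Y = 26^2.7 / (24^2.7 + 26^2.7)
Y = 55.38%

55.38%


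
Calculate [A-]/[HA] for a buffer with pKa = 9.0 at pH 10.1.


[A-]/[HA] = 10^(pH - pKa)
= 10^(10.1 - 9.0)
= 12.5893

12.5893


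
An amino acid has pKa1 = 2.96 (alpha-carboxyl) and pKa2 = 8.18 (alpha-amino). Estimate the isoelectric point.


pI = (pKa1 + pKa2) / 2
pI = (2.96 + 8.18) / 2
pI = 5.57

5.57


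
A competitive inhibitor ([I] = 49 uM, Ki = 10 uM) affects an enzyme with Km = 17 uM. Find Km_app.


Km_app = Km * (1 + [I]/Ki)
Km_app = 17 * (1 + 49/10)
Km_app = 100.3 uM

100.3 uM


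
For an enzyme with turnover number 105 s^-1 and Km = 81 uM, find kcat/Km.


Catalytic efficiency = kcat / Km
= 105 / 81
= 1.2963 uM^-1*s^-1

1.2963 uM^-1*s^-1


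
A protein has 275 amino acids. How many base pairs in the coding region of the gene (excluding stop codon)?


Each amino acid = 1 codon = 3 bp
bp = 275 * 3 = 825 bp

825 bp


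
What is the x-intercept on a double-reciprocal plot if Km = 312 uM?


x-intercept = -1/Km
= -1/312
= -0.0032 1/uM

-0.0032 1/uM


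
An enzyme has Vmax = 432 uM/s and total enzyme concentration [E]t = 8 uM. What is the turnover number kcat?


kcat = Vmax / [E]t
kcat = 432 / 8
kcat = 54.0 s^-1

54.0 s^-1


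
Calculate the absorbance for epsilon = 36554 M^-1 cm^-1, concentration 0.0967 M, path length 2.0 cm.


A = epsilon * c * l
A = 36554 * 0.0967 * 2.0
A = 7069.5436

7069.5436


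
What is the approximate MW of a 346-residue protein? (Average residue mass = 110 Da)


MW = n_residues * 110 Da
MW = 346 * 110
MW = 38060 Da

38060 Da


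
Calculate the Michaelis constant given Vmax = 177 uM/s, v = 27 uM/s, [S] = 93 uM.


Km = [S] * (Vmax - v) / v
Km = 93 * (177 - 27) / 27
Km = 516.6667 uM

516.6667 uM


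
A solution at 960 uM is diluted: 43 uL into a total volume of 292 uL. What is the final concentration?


C2 = C1 * V1 / V2
C2 = 960 * 43 / 292
C2 = 141.3699 uM

141.3699 uM


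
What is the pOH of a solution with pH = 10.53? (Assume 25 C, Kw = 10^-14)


pOH = 14 - pH
pOH = 14 - 10.53
pOH = 3.47

3.47


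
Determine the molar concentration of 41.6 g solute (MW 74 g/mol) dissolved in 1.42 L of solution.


C = (mass / MW) / volume
C = (41.6 / 74) / 1.42
C = 0.3959 M

0.3959 M


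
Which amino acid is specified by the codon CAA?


Standard genetic code lookup.
Codon CAA -> Gln

Gln


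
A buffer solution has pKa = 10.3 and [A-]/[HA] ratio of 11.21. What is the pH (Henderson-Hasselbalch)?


pH = pKa + log10([A-]/[HA])
pH = 10.3 + log10(11.21)
pH = 11.3496

11.3496


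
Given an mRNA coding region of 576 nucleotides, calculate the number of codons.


codons = nucleotides / 3
codons = 576 / 3 = 192

192


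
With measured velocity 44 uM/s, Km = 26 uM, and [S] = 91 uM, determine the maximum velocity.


Vmax = v * (Km + [S]) / [S]
Vmax = 44 * (26 + 91) / 91
Vmax = 56.5714 uM/s

56.5714 uM/s


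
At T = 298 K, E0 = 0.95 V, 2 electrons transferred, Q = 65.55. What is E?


E = E0 - (RT/nF) * ln(Q)
E = 0.95 - (8.314 * 298 / (2 * 96485)) * ln(65.55)
E = 0.8963 V

0.8963 V


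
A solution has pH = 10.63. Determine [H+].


[H+] = 10^(-pH)
[H+] = 10^(-10.63)
[H+] = 2.344e-11 M

2.344e-11 M


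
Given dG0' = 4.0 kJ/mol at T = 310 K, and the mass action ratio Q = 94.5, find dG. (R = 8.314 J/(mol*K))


dG = dG0' + RT * ln(Q) / 1000
dG = 4.0 + 8.314 * 310 * ln(94.5) / 1000
dG = 15.7233 kJ/mol

15.7233 kJ/mol


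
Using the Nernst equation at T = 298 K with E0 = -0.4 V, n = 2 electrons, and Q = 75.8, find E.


E = E0 - (RT/nF) * ln(Q)
E = -0.4 - (8.314 * 298 / (2 * 96485)) * ln(75.8)
E = -0.4556 V

-0.4556 V


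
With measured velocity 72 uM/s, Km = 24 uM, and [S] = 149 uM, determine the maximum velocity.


Vmax = v * (Km + [S]) / [S]
Vmax = 72 * (24 + 149) / 149
Vmax = 83.5973 uM/s

83.5973 uM/s


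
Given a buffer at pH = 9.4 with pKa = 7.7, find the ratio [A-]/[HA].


[A-]/[HA] = 10^(pH - pKa)
= 10^(9.4 - 7.7)
= 50.1187

50.1187


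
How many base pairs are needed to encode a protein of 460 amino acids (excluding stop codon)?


Each amino acid = 1 codon = 3 bp
bp = 460 * 3 = 1380 bp

1380 bp


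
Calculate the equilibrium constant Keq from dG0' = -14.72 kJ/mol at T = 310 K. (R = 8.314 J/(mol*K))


Keq = exp(-dG0 * 1000 / (R * T))
Keq = exp(-(-14.72) * 1000 / (8.314 * 310))
Keq = 302.2682

302.2682


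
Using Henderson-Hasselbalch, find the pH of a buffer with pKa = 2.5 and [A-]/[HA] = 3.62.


pH = pKa + log10([A-]/[HA])
pH = 2.5 + log10(3.62)
pH = 3.0587

3.0587


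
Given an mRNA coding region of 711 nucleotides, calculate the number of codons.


codons = nucleotides / 3
codons = 711 / 3 = 237

237


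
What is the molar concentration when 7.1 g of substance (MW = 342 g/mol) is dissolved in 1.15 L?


C = (mass / MW) / volume
C = (7.1 / 342) / 1.15
C = 0.0181 M

0.0181 M


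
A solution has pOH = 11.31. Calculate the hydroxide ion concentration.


[OH-] = 10^(-pOH)
[OH-] = 10^(-11.31)
[OH-] = 4.898e-12 M

4.898e-12 M
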